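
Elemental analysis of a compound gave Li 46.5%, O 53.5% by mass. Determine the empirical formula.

Assume 100 g: 46.5 g Li, 53.5 g O.
Moles — Li: 46.5 / 6.94 = 6.7 mol; O: 53.5 / 16.00 = 3.344 mol
Divide by the smallest (3.344 mol O): Li 2.004, O 1.000
≈ 2:1 → Li2O

Li2O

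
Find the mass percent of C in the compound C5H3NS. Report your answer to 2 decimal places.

55.01%

Molar mass = 5(12.01) + 3(1.008) + 1(14.01) + 1(32.07) = 109.154 g/mol
Mass of C per mole = 5 × 12.01 = 60.050 g
% C = 60.050 / 109.154 × 100 = 55.01%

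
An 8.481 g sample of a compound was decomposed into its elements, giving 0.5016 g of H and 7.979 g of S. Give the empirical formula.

H2S

Moles — H: 0.5016 / 1.008 = 0.4976 mol; S: 7.979 / 32.07 = 0.2488 mol
Divide by the smallest (0.2488 mol S): H 2.000, S 1.000
≈ 2:1 → H2S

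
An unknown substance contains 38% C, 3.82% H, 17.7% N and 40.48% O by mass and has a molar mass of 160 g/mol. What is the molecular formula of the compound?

Assume 100 g: 38 g C, 3.82 g H, 17.7 g N, 40.48 g O.
C: 38 g ÷ 12.01 g/mol = 3.164 mol
H: 3.82 g ÷ 1.008 g/mol = 3.79 mol
N: 17.7 g ÷ 14.01 g/mol = 1.263 mol
O: 40.48 g ÷ 16.00 g/mol = 2.53 mol
Ratios (÷ 1.263): C 2.504, H 3.000, N 1.000, O 2.003
Scaling by 2: C 5.01, H 6.00, N 2.00, O 4.01 → C5H6N2O4
Empirical-formula mass = 158.12 g/mol
n = 160 / 158.12 = 1.01 ≈ 1
Molecular formula = empirical formula = C5H6N2O4

C5H6N2O4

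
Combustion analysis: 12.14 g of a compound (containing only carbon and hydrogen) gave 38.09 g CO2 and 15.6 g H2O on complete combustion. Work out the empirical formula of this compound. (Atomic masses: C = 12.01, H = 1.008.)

CH2

mol C = 38.09 / 44.01 = 0.8655; mass C = 0.8655 × 12.01 = 10.39 g
mol H = 2 × (15.6 / 18.02) = 1.731; mass H = 1.731 × 1.008 = 1.745 g
Ratios (÷ 0.8655): C 1.000, H 2.001
≈ 1:2 → CH2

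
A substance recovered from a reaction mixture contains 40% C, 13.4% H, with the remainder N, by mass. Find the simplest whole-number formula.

CH4N

Assume 100 g: 40 g C, 13.4 g H, 46.6 g N.
C: 40 g ÷ 12.01 g/mol = 3.331 mol
H: 13.4 g ÷ 1.008 g/mol = 13.29 mol
N: 46.6 g ÷ 14.01 g/mol = 3.326 mol
Ratios (÷ 3.326): C 1.001, H 3.997, N 1.000
→ CH4N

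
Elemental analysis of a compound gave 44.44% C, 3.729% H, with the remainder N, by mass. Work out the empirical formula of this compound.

Assume 100 g: 44.44 g C, 3.729 g H, 51.831 g N.
n(C) = 44.44/12.01 = 3.7, n(H) = 3.729/1.008 = 3.699, n(N) = 51.831/14.01 = 3.7
Ratios (÷ 3.699): C 1.000, H 1.000, N 1.000
Ratio ≈ 1:1:1, so the empirical formula is CHN

CHN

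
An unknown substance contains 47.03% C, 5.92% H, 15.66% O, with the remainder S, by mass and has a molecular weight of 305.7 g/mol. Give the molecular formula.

Assume 100 g: 47.03 g C, 5.92 g H, 15.66 g O, 31.39 g S.
C: 47.03 g ÷ 12.01 g/mol = 3.916 mol
H: 5.92 g ÷ 1.008 g/mol = 5.873 mol
O: 15.66 g ÷ 16.00 g/mol = 0.9788 mol
S: 31.39 g ÷ 32.07 g/mol = 0.9788 mol
Ratios (÷ 0.9788): C 4.001, H 6.001, O 1.000, S 1.000
Ratio ≈ 4:6:1:1, so the empirical formula is C4H6OS
Empirical-formula mass = 102.16 g/mol
n = 305.7 / 102.16 = 2.99 ≈ 3
Molecular formula = (C4H6OS)×3 = C12H18O3S3

C12H18O3S3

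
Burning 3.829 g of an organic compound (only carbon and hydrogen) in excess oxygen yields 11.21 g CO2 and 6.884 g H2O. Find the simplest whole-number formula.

CH3

mol C = 11.21 / 44.01 = 0.2547; mass C = 0.2547 × 12.01 = 3.059 g
mol H = 2 × (6.884 / 18.02) = 0.7640; mass H = 0.7640 × 1.008 = 0.7702 g
Ratios (÷ 0.2547): C 1.000, H 3.000
→ CH3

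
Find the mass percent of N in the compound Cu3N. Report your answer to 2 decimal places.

6.85%

Molar mass = 3(63.55) + 1(14.01) = 204.660 g/mol
Mass of N per mole = 1 × 14.01 = 14.010 g
% N = 14.010 / 204.660 × 100 = 6.85%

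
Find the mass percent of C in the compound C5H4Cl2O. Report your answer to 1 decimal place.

Molar mass = 5(12.01) + 4(1.008) + 2(35.45) + 1(16.00) = 150.982 g/mol
Mass of C per mole = 5 × 12.01 = 60.050 g
% C = 60.050 / 150.982 × 100 = 39.8%

39.8%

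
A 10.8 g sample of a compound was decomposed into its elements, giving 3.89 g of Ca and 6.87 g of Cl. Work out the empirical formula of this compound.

Moles — Ca: 3.89 / 40.08 = 0.09706 mol; Cl: 6.87 / 35.45 = 0.1938 mol
Smallest is Ca at 0.09706 mol; normalising gives Ca 1.000, Cl 1.997
≈ 1:2 → CaCl2

CaCl2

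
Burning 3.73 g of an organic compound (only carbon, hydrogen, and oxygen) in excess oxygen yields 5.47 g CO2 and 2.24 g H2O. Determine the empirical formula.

CH2O

mol C = 5.47 / 44.01 = 0.1243; mass C = 0.1243 × 12.01 = 1.493 g
mol H = 2 × (2.24 / 18.02) = 0.2486; mass H = 0.2486 × 1.008 = 0.2506 g
mass O = 3.73 − (1.743) = 1.987 g → mol O = 0.1242
Smallest is O at 0.1242 mol; normalising gives C 1.001, H 2.002, O 1.000
Ratio ≈ 1:2:1, so the empirical formula is CH2O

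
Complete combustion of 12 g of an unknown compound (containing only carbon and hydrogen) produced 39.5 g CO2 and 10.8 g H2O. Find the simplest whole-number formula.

mol C = 39.5 / 44.01 = 0.8975; mass C = 0.8975 × 12.01 = 10.78 g
mol H = 2 × (10.8 / 18.02) = 1.199; mass H = 1.199 × 1.008 = 1.208 g
Smallest is C at 0.8975 mol; normalising gives C 1.000, H 1.336
Multiply by 3: C 3.00, H 4.01 → C3H4

C3H4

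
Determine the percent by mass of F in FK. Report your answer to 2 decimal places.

32.70%

Molar mass = 1(19.00) + 1(39.10) = 58.100 g/mol
Mass of F per mole = 1 × 19.00 = 19.000 g
% F = 19.000 / 58.100 × 100 = 32.70%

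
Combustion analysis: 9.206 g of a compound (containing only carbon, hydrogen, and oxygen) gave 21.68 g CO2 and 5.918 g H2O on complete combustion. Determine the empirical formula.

C3H4O

mol C = 21.68 / 44.01 = 0.4926; mass C = 0.4926 × 12.01 = 5.916 g
mol H = 2 × (5.918 / 18.02) = 0.6568; mass H = 0.6568 × 1.008 = 0.6621 g
mass O = 9.206 − (6.578) = 2.628 g → mol O = 0.1642
Smallest is O at 0.1642 mol; normalising gives C 3.000, H 4.000, O 1.000
→ C3H4O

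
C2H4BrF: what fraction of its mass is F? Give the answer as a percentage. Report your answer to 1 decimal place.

15.0%

Molar mass = 2(12.01) + 4(1.008) + 1(79.90) + 1(19.00) = 126.952 g/mol
Mass of F per mole = 1 × 19.00 = 19.000 g
% F = 19.000 / 126.952 × 100 = 15.0%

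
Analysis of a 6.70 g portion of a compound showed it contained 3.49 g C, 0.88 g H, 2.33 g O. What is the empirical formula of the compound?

n(C) = 3.49/12.01 = 0.2906, n(H) = 0.88/1.008 = 0.873, n(O) = 2.33/16.00 = 0.1456
Smallest is O at 0.1456 mol; normalising gives C 1.995, H 5.995, O 1.000
Ratio ≈ 2:6:1, so the empirical formula is C2H6O

C2H6O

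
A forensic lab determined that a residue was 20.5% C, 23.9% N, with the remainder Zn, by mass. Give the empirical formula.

C2N2Zn

Assume 100 g: 20.5 g C, 23.9 g N, 55.6 g Zn.
C: 20.5 g ÷ 12.01 g/mol = 1.707 mol
N: 23.9 g ÷ 14.01 g/mol = 1.706 mol
Zn: 55.6 g ÷ 65.38 g/mol = 0.8504 mol
Smallest is Zn at 0.8504 mol; normalising gives C 2.007, N 2.006, Zn 1.000
→ C2N2Zn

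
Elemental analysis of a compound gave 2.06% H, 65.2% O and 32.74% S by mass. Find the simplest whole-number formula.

Assume 100 g: 2.06 g H, 65.2 g O, 32.74 g S.
n(H) = 2.06/1.008 = 2.044, n(O) = 65.2/16.00 = 4.075, n(S) = 32.74/32.07 = 1.021
Smallest is S at 1.021 mol; normalising gives H 2.002, O 3.992, S 1.000
→ H2O4S

H2O4S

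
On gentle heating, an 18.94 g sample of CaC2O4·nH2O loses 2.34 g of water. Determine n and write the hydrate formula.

Mass of anhydrous CaC2O4 = 18.94 − 2.34 = 16.6 g
mol H2O = 2.34 / 18.02 = 0.1299
Molar mass of CaC2O4 = 128.10 g/mol → mol CaC2O4 = 16.6 / 128.10 = 0.1296
n = 0.1299 / 0.1296 = 1.00 ≈ 1 → CaC2O4·H2O

CaC2O4·H2O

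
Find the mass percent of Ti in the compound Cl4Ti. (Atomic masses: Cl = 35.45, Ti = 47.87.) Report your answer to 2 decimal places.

25.24%

Molar mass = 4(35.45) + 1(47.87) = 189.670 g/mol
Mass of Ti per mole = 1 × 47.87 = 47.870 g
% Ti = 47.870 / 189.670 × 100 = 25.24%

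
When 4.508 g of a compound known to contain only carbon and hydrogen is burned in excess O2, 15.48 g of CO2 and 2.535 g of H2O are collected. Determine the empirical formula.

C5H4

mol C = 15.48 / 44.01 = 0.3517; mass C = 0.3517 × 12.01 = 4.224 g
mol H = 2 × (2.535 / 18.02) = 0.2814; mass H = 0.2814 × 1.008 = 0.2836 g
Ratios (÷ 0.2814): C 1.250, H 1.000
×4: C 5.00, H 4.00 → C5H4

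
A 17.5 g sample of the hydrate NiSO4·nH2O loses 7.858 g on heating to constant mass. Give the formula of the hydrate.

NiSO4·7H2O

Mass of anhydrous NiSO4 = 17.5 − 7.858 = 9.642 g
mol H2O = 7.858 / 18.02 = 0.4361
Molar mass of NiSO4 = 154.76 g/mol → mol NiSO4 = 9.642 / 154.76 = 0.0623
n = 0.4361 / 0.0623 = 7.00 ≈ 7 → NiSO4·7H2O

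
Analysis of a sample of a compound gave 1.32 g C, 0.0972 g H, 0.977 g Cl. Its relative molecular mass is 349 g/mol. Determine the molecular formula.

C: 1.32 g ÷ 12.01 g/mol = 0.1099 mol
H: 0.0972 g ÷ 1.008 g/mol = 0.09643 mol
Cl: 0.977 g ÷ 35.45 g/mol = 0.02756 mol
Divide by the smallest (0.02756 mol Cl): C 3.988, H 3.499, Cl 1.000
Scaling by 2: C 7.98, H 7.00, Cl 2.00 → C8H7Cl2
Empirical-formula mass = 174.04 g/mol
n = 349 / 174.04 = 2.01 ≈ 2
Molecular formula = (C8H7Cl2)×2 = C16H14Cl4

C16H14Cl4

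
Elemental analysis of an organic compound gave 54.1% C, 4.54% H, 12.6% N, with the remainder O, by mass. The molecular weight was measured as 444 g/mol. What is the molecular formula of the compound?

Assume 100 g: 54.1 g C, 4.54 g H, 12.6 g N, 28.76 g O.
C: 54.1 g ÷ 12.01 g/mol = 4.505 mol
H: 4.54 g ÷ 1.008 g/mol = 4.504 mol
N: 12.6 g ÷ 14.01 g/mol = 0.8994 mol
O: 28.76 g ÷ 16.00 g/mol = 1.798 mol
Ratios (÷ 0.8994): C 5.009, H 5.008, N 1.000, O 1.999
→ C5H5NO2
Empirical-formula mass = 111.10 g/mol
n = 444 / 111.10 = 4.00 ≈ 4
Molecular formula = (C5H5NO2)×4 = C20H20N4O8

C20H20N4O8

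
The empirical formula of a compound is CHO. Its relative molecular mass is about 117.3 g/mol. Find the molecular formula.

C4H4O4

Empirical-formula mass = 29.02 g/mol
n = 117.3 / 29.02 = 4.04 ≈ 4
Molecular formula = (CHO)4 = C4H4O4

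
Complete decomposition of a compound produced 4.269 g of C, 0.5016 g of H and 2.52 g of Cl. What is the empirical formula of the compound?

C5H7Cl

n(C) = 4.269/12.01 = 0.3555, n(H) = 0.5016/1.008 = 0.4976, n(Cl) = 2.52/35.45 = 0.07109
Divide by the smallest (0.07109 mol Cl): C 5.000, H 7.000, Cl 1.000
→ C5H7Cl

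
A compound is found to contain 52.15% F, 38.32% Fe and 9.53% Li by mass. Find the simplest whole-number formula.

Assume 100 g: 52.15 g F, 38.32 g Fe, 9.53 g Li.
F: 52.15 g ÷ 19.00 g/mol = 2.745 mol
Fe: 38.32 g ÷ 55.85 g/mol = 0.6861 mol
Li: 9.53 g ÷ 6.94 g/mol = 1.373 mol
Smallest is Fe at 0.6861 mol; normalising gives F 4.000, Fe 1.000, Li 2.001
Ratio ≈ 4:1:2, so the empirical formula is F4FeLi2

F4FeLi2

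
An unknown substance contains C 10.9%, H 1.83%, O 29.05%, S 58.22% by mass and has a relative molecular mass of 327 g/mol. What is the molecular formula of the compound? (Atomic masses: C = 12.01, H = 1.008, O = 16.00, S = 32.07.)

C3H6O6S6

Assume 100 g: 10.9 g C, 1.83 g H, 29.05 g O, 58.22 g S.
C: 10.9 g ÷ 12.01 g/mol = 0.9076 mol
H: 1.83 g ÷ 1.008 g/mol = 1.815 mol
O: 29.05 g ÷ 16.00 g/mol = 1.816 mol
S: 58.22 g ÷ 32.07 g/mol = 1.815 mol
Smallest is C at 0.9076 mol; normalising gives C 1.000, H 2.000, O 2.001, S 2.000
→ CH2O2S2
Empirical-formula mass = 110.17 g/mol
n = 327 / 110.17 = 2.97 ≈ 3
Molecular formula = (CH2O2S2)×3 = C3H6O6S6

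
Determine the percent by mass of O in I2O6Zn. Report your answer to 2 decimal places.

Molar mass = 2(126.90) + 6(16.00) + 1(65.38) = 415.180 g/mol
Mass of O per mole = 6 × 16.00 = 96.000 g
% O = 96.000 / 415.180 × 100 = 23.12%

23.12%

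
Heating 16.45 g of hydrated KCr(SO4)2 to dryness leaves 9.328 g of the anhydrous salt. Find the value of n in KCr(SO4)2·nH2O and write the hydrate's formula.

KCr(SO4)2·12H2O

Mass of water lost = 16.45 − 9.328 = 7.122 g → 7.122 / 18.02 = 0.3952 mol H2O
Molar mass of KCr(SO4)2 = 283.24 g/mol → mol KCr(SO4)2 = 9.328 / 283.24 = 0.03293
n = 0.3952 / 0.03293 = 12.00 ≈ 12 → KCr(SO4)2·12H2O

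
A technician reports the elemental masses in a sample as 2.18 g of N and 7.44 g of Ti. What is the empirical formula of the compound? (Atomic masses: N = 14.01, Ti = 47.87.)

Moles — N: 2.18 / 14.01 = 0.1556 mol; Ti: 7.44 / 47.87 = 0.1554 mol
Divide by the smallest (0.1554 mol Ti): N 1.001, Ti 1.000
Ratio ≈ 1:1, so the empirical formula is NTi

NTi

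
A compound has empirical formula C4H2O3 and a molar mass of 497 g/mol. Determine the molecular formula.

C20H10O15

Empirical-formula mass = 98.06 g/mol
n = 497 / 98.06 = 5.07 ≈ 5
Molecular formula = (C4H2O3)5 = C20H10O15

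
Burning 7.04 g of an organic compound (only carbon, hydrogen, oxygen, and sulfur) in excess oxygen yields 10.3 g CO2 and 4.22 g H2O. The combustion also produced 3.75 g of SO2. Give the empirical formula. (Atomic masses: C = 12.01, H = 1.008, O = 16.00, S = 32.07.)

C4H8O2S

mol C = 10.3 / 44.01 = 0.2340; mass C = 0.2340 × 12.01 = 2.811 g
mol H = 2 × (4.22 / 18.02) = 0.4684; mass H = 0.4684 × 1.008 = 0.4721 g
mol S = 3.75 / 64.07 = 0.05853; mass S = 1.877 g
mass O = 7.04 − (5.160) = 1.880 g → mol O = 0.1175
Smallest is S at 0.05853 mol; normalising gives C 3.999, H 8.002, O 2.008, S 1.000
≈ 4:8:2:1 → C4H8O2S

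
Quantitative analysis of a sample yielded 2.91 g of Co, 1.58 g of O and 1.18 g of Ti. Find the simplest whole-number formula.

Co: 2.91 g ÷ 58.93 g/mol = 0.04938 mol
O: 1.58 g ÷ 16.00 g/mol = 0.09875 mol
Ti: 1.18 g ÷ 47.87 g/mol = 0.02465 mol
Ratios (÷ 0.02465): Co 2.003, O 4.006, Ti 1.000
≈ 2:4:1 → Co2O4Ti

Co2O4Ti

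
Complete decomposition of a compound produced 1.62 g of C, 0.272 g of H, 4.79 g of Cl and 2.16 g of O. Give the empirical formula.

Moles — C: 1.62 / 12.01 = 0.1349 mol; H: 0.272 / 1.008 = 0.2698 mol; Cl: 4.79 / 35.45 = 0.1351 mol; O: 2.16 / 16.00 = 0.135 mol
Ratios (÷ 0.1349): C 1.000, H 2.000, Cl 1.002, O 1.001
→ CH2ClO

CH2ClO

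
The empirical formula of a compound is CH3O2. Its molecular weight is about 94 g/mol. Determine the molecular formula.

Empirical-formula mass = 47.03 g/mol
n = 94 / 47.03 = 2.00 ≈ 2
Molecular formula = (CH3O2)2 = C2H6O4

C2H6O4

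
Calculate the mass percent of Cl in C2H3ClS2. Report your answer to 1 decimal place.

Molar mass = 2(12.01) + 3(1.008) + 1(35.45) + 2(32.07) = 126.634 g/mol
Mass of Cl per mole = 1 × 35.45 = 35.450 g
% Cl = 35.450 / 126.634 × 100 = 28.0%

28.0%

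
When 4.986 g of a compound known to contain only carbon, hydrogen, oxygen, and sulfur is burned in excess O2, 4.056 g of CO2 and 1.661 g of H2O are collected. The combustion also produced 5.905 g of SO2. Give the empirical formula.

mol C = 4.056 / 44.01 = 0.09216; mass C = 0.09216 × 12.01 = 1.107 g
mol H = 2 × (1.661 / 18.02) = 0.1844; mass H = 0.1844 × 1.008 = 0.1858 g
mol S = 5.905 / 64.07 = 0.09216; mass S = 2.956 g
mass O = 4.986 − (4.248) = 0.7376 g → mol O = 0.04610
Ratios (÷ 0.0461): C 1.999, H 3.999, O 1.000, S 1.999
Ratio ≈ 2:4:1:2, so the empirical formula is C2H4OS2

C2H4OS2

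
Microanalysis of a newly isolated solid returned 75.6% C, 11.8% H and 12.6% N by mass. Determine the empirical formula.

C7H13N

Assume 100 g: 75.6 g C, 11.8 g H, 12.6 g N.
Moles — C: 75.6 / 12.01 = 6.295 mol; H: 11.8 / 1.008 = 11.71 mol; N: 12.6 / 14.01 = 0.8994 mol
Smallest is N at 0.8994 mol; normalising gives C 6.999, H 13.016, N 1.000
→ C7H13N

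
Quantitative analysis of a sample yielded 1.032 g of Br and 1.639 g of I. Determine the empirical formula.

BrI

n(Br) = 1.032/79.90 = 0.01292, n(I) = 1.639/126.90 = 0.01292
Divide by the smallest (0.01292 mol I): Br 1.000, I 1.000
≈ 1:1 → BrI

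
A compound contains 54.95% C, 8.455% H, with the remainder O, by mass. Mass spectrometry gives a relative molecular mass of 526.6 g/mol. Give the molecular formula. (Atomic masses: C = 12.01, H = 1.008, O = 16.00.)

C24H44O12

Assume 100 g: 54.95 g C, 8.455 g H, 36.595 g O.
C: 54.95 g ÷ 12.01 g/mol = 4.575 mol
H: 8.455 g ÷ 1.008 g/mol = 8.388 mol
O: 36.595 g ÷ 16.00 g/mol = 2.287 mol
Ratios (÷ 2.287): C 2.000, H 3.667, O 1.000
Multiply by 3: C 6.00, H 11.00, O 3.00 → C6H11O3
Empirical-formula mass = 131.15 g/mol
n = 526.6 / 131.15 = 4.02 ≈ 4
Molecular formula = (C6H11O3)×4 = C24H44O12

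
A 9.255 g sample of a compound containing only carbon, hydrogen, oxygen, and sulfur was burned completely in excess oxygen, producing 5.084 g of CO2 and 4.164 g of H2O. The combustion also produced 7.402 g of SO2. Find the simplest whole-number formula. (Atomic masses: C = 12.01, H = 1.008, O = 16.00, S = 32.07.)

mol C = 5.084 / 44.01 = 0.1155; mass C = 0.1155 × 12.01 = 1.387 g
mol H = 2 × (4.164 / 18.02) = 0.4622; mass H = 0.4622 × 1.008 = 0.4659 g
mol S = 7.402 / 64.07 = 0.1155; mass S = 3.705 g
mass O = 9.255 − (5.558) = 3.697 g → mol O = 0.2310
Divide by the smallest (0.1155 mol C): C 1.000, H 4.001, O 2.000, S 1.000
→ CH4O2S

CH4O2S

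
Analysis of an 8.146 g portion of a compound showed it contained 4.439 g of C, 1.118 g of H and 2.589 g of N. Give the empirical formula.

C2H6N

C: 4.439 g ÷ 12.01 g/mol = 0.3696 mol
H: 1.118 g ÷ 1.008 g/mol = 1.109 mol
N: 2.589 g ÷ 14.01 g/mol = 0.1848 mol
Smallest is N at 0.1848 mol; normalising gives C 2.000, H 6.002, N 1.000
→ C2H6N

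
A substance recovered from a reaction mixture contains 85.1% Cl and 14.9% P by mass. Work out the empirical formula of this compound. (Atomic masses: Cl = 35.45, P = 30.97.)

Assume 100 g: 85.1 g Cl, 14.9 g P.
n(Cl) = 85.1/35.45 = 2.401, n(P) = 14.9/30.97 = 0.4811
Divide by the smallest (0.4811 mol P): Cl 4.990, P 1.000
≈ 5:1 → Cl5P

Cl5P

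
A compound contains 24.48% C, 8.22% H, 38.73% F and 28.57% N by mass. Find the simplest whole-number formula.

Assume 100 g: 24.48 g C, 8.22 g H, 38.73 g F, 28.57 g N.
Moles — C: 24.48 / 12.01 = 2.038 mol; H: 8.22 / 1.008 = 8.155 mol; F: 38.73 / 19.00 = 2.038 mol; N: 28.57 / 14.01 = 2.039 mol
Divide by the smallest (2.038 mol C): C 1.000, H 4.001, F 1.000, N 1.000
Ratio ≈ 1:4:1:1, so the empirical formula is CH4FN

CH4FN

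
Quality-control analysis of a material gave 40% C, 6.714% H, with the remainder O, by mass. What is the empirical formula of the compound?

CH2O

Assume 100 g: 40 g C, 6.714 g H, 53.286 g O.
Moles — C: 40 / 12.01 = 3.331 mol; H: 6.714 / 1.008 = 6.661 mol; O: 53.286 / 16.00 = 3.33 mol
Ratios (÷ 3.33): C 1.000, H 2.000, O 1.000
≈ 1:2:1 → CH2O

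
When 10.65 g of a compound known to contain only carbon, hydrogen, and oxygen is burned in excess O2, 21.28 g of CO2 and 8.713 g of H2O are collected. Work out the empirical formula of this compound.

C2H4O

mol C = 21.28 / 44.01 = 0.4835; mass C = 0.4835 × 12.01 = 5.807 g
mol H = 2 × (8.713 / 18.02) = 0.9670; mass H = 0.9670 × 1.008 = 0.9748 g
mass O = 10.65 − (6.782) = 3.868 g → mol O = 0.2418
Divide by the smallest (0.2418 mol O): C 2.000, H 4.000, O 1.000
→ C2H4O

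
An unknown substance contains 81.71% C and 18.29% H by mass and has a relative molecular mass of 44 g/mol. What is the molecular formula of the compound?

C3H8

Assume 100 g: 81.71 g C, 18.29 g H.
Moles — C: 81.71 / 12.01 = 6.803 mol; H: 18.29 / 1.008 = 18.14 mol
Ratios (÷ 6.803): C 1.000, H 2.667
Scaling by 3: C 3.00, H 8.00 → C3H8
Empirical-formula mass = 44.09 g/mol
n = 44 / 44.09 = 1.00 ≈ 1
Molecular formula = empirical formula = C3H8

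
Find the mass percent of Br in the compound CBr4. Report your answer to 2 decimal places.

Molar mass = 1(12.01) + 4(79.90) = 331.610 g/mol
Mass of Br per mole = 4 × 79.90 = 319.600 g
% Br = 319.600 / 331.610 × 100 = 96.38%

96.38%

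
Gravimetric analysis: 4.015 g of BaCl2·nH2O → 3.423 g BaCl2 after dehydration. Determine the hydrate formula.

Mass of water lost = 4.015 − 3.423 = 0.592 g → 0.592 / 18.02 = 0.03285 mol H2O
Molar mass of BaCl2 = 208.23 g/mol → mol BaCl2 = 3.423 / 208.23 = 0.01644
n = 0.03285 / 0.01644 = 2.00 ≈ 2 → BaCl2·2H2O

BaCl2·2H2O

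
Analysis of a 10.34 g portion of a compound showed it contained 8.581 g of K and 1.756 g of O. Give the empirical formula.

K2O

Moles — K: 8.581 / 39.10 = 0.2195 mol; O: 1.756 / 16.00 = 0.1098 mol
Divide by the smallest (0.1098 mol O): K 2.000, O 1.000
Ratio ≈ 2:1, so the empirical formula is K2O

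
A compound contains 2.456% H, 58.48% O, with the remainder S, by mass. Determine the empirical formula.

Assume 100 g: 2.456 g H, 58.48 g O, 39.064 g S.
H: 2.456 g ÷ 1.008 g/mol = 2.437 mol
O: 58.48 g ÷ 16.00 g/mol = 3.655 mol
S: 39.064 g ÷ 32.07 g/mol = 1.218 mol
Ratios (÷ 1.218): H 2.000, O 3.001, S 1.000
Ratio ≈ 2:3:1, so the empirical formula is H2O3S

H2O3S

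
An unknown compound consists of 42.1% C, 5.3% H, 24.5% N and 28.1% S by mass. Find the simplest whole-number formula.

Assume 100 g: 42.1 g C, 5.3 g H, 24.5 g N, 28.1 g S.
n(C) = 42.1/12.01 = 3.505, n(H) = 5.3/1.008 = 5.258, n(N) = 24.5/14.01 = 1.749, n(S) = 28.1/32.07 = 0.8762
Divide by the smallest (0.8762 mol S): C 4.001, H 6.001, N 1.996, S 1.000
≈ 4:6:2:1 → C4H6N2S

C4H6N2S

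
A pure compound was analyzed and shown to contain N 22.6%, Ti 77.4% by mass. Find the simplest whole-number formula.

NTi

Assume 100 g: 22.6 g N, 77.4 g Ti.
n(N) = 22.6/14.01 = 1.613, n(Ti) = 77.4/47.87 = 1.617
Smallest is N at 1.613 mol; normalising gives N 1.000, Ti 1.002
≈ 1:1 → NTi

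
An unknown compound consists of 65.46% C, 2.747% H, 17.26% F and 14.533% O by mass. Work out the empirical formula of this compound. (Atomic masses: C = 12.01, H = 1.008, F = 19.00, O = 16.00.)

C6H3FO

Assume 100 g: 65.46 g C, 2.747 g H, 17.26 g F, 14.533 g O.
C: 65.46 g ÷ 12.01 g/mol = 5.45 mol
H: 2.747 g ÷ 1.008 g/mol = 2.725 mol
F: 17.26 g ÷ 19.00 g/mol = 0.9084 mol
O: 14.533 g ÷ 16.00 g/mol = 0.9083 mol
Divide by the smallest (0.9083 mol O): C 6.001, H 3.000, F 1.000, O 1.000
Ratio ≈ 6:3:1:1, so the empirical formula is C6H3FO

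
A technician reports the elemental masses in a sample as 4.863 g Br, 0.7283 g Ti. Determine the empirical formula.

Br4Ti

Moles — Br: 4.863 / 79.90 = 0.06086 mol; Ti: 0.7283 / 47.87 = 0.01521 mol
Smallest is Ti at 0.01521 mol; normalising gives Br 4.000, Ti 1.000
→ Br4Ti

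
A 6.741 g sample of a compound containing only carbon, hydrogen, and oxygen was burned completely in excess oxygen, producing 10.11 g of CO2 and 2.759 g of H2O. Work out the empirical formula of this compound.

mol C = 10.11 / 44.01 = 0.2297; mass C = 0.2297 × 12.01 = 2.759 g
mol H = 2 × (2.759 / 18.02) = 0.3062; mass H = 0.3062 × 1.008 = 0.3087 g
mass O = 6.741 − (3.068) = 3.673 g → mol O = 0.2296
Divide by the smallest (0.2296 mol O): C 1.001, H 1.334, O 1.000
Scaling by 3: C 3.00, H 4.00, O 3.00 → C3H4O3

C3H4O3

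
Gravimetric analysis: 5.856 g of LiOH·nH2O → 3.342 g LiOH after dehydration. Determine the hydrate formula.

Mass of water lost = 5.856 − 3.342 = 2.514 g → 2.514 / 18.02 = 0.1395 mol H2O
Molar mass of LiOH = 23.95 g/mol → mol LiOH = 3.342 / 23.95 = 0.1396
n = 0.1395 / 0.1396 = 1.00 ≈ 1 → LiOH·H2O

LiOH·H2O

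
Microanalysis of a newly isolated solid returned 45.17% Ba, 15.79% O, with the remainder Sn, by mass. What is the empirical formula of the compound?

BaO3Sn

Assume 100 g: 45.17 g Ba, 15.79 g O, 39.04 g Sn.
Moles — Ba: 45.17 / 137.33 = 0.3289 mol; O: 15.79 / 16.00 = 0.9869 mol; Sn: 39.04 / 118.71 = 0.3289 mol
Ratios (÷ 0.3289): Ba 1.000, O 3.001, Sn 1.000
Ratio ≈ 1:3:1, so the empirical formula is BaO3Sn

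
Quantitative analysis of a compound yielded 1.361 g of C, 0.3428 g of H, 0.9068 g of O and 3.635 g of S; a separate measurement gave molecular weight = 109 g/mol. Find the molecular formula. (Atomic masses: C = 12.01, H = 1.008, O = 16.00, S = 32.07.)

Moles — C: 1.361 / 12.01 = 0.1133 mol; H: 0.3428 / 1.008 = 0.3401 mol; O: 0.9068 / 16.00 = 0.05668 mol; S: 3.635 / 32.07 = 0.1133 mol
Divide by the smallest (0.05668 mol O): C 2.000, H 6.001, O 1.000, S 2.000
→ C2H6OS2
Empirical-formula mass = 110.21 g/mol
n = 109 / 110.21 = 0.99 ≈ 1
Molecular formula = empirical formula = C2H6OS2

C2H6OS2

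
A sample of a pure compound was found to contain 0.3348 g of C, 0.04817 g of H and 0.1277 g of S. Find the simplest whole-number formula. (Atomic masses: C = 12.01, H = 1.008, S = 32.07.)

C7H12S

C: 0.3348 g ÷ 12.01 g/mol = 0.02788 mol
H: 0.04817 g ÷ 1.008 g/mol = 0.04779 mol
S: 0.1277 g ÷ 32.07 g/mol = 0.003982 mol
Ratios (÷ 0.003982): C 7.001, H 12.001, S 1.000
→ C7H12S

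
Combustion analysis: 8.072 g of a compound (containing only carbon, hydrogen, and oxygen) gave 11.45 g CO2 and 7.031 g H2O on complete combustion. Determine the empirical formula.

CH3O

mol C = 11.45 / 44.01 = 0.2602; mass C = 0.2602 × 12.01 = 3.125 g
mol H = 2 × (7.031 / 18.02) = 0.7804; mass H = 0.7804 × 1.008 = 0.7866 g
mass O = 8.072 − (3.911) = 4.161 g → mol O = 0.2600
Smallest is O at 0.26 mol; normalising gives C 1.000, H 3.001, O 1.000
Ratio ≈ 1:3:1, so the empirical formula is CH3O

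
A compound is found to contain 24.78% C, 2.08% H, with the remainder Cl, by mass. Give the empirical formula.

CHCl

Assume 100 g: 24.78 g C, 2.08 g H, 73.14 g Cl.
C: 24.78 g ÷ 12.01 g/mol = 2.063 mol
H: 2.08 g ÷ 1.008 g/mol = 2.063 mol
Cl: 73.14 g ÷ 35.45 g/mol = 2.063 mol
Divide by the smallest (2.063 mol Cl): C 1.000, H 1.000, Cl 1.000
≈ 1:1:1 → CHCl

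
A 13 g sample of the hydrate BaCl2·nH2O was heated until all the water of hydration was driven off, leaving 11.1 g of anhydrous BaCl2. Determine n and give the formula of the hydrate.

BaCl2·2H2O

Mass of water lost = 13 − 11.1 = 1.9 g → 1.9 / 18.02 = 0.1054 mol H2O
Molar mass of BaCl2 = 208.23 g/mol → mol BaCl2 = 11.1 / 208.23 = 0.05331
n = 0.1054 / 0.05331 = 1.98 ≈ 2 → BaCl2·2H2O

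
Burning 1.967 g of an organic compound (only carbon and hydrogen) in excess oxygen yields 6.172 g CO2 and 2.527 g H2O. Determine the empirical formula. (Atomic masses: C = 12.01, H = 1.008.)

CH2

mol C = 6.172 / 44.01 = 0.1402; mass C = 0.1402 × 12.01 = 1.684 g
mol H = 2 × (2.527 / 18.02) = 0.2805; mass H = 0.2805 × 1.008 = 0.2827 g
Divide by the smallest (0.1402 mol C): C 1.000, H 2.000
Ratio ≈ 1:2, so the empirical formula is CH2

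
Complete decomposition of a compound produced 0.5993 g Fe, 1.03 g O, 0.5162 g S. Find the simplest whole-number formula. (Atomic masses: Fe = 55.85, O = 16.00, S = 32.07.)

Fe: 0.5993 g ÷ 55.85 g/mol = 0.01073 mol
O: 1.03 g ÷ 16.00 g/mol = 0.06438 mol
S: 0.5162 g ÷ 32.07 g/mol = 0.0161 mol
Ratios (÷ 0.01073): Fe 1.000, O 5.999, S 1.500
×2: Fe 2.00, O 12.00, S 3.00 → Fe2O12S3

Fe2O12S3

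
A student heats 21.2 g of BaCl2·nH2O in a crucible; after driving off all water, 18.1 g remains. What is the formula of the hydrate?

BaCl2·2H2O

Mass of water lost = 21.2 − 18.1 = 3.1 g → 3.1 / 18.02 = 0.172 mol H2O
Molar mass of BaCl2 = 208.23 g/mol → mol BaCl2 = 18.1 / 208.23 = 0.08692
n = 0.172 / 0.08692 = 1.98 ≈ 2 → BaCl2·2H2O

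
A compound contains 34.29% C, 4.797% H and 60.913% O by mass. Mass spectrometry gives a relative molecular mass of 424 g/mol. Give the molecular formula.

Assume 100 g: 34.29 g C, 4.797 g H, 60.913 g O.
C: 34.29 g ÷ 12.01 g/mol = 2.855 mol
H: 4.797 g ÷ 1.008 g/mol = 4.759 mol
O: 60.913 g ÷ 16.00 g/mol = 3.807 mol
Divide by the smallest (2.855 mol C): C 1.000, H 1.667, O 1.333
Scaling by 3: C 3.00, H 5.00, O 4.00 → C3H5O4
Empirical-formula mass = 105.07 g/mol
n = 424 / 105.07 = 4.04 ≈ 4
Molecular formula = (C3H5O4)×4 = C12H20O16

C12H20O16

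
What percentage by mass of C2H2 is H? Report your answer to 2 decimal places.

7.74%

Molar mass = 2(12.01) + 2(1.008) = 26.036 g/mol
Mass of H per mole = 2 × 1.008 = 2.016 g
% H = 2.016 / 26.036 × 100 = 7.74%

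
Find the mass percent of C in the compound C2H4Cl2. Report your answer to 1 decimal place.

24.3%

Molar mass = 2(12.01) + 4(1.008) + 2(35.45) = 98.952 g/mol
Mass of C per mole = 2 × 12.01 = 24.020 g
% C = 24.020 / 98.952 × 100 = 24.3%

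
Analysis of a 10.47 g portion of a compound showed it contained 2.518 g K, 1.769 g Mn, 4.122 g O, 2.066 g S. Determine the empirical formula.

K2MnO8S2

n(K) = 2.518/39.10 = 0.0644, n(Mn) = 1.769/54.94 = 0.0322, n(O) = 4.122/16.00 = 0.2576, n(S) = 2.066/32.07 = 0.06442
Smallest is Mn at 0.0322 mol; normalising gives K 2.000, Mn 1.000, O 8.001, S 2.001
≈ 2:1:8:2 → K2MnO8S2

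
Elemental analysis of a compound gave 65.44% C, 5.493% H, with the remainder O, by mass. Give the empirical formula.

Assume 100 g: 65.44 g C, 5.493 g H, 29.067 g O.
C: 65.44 g ÷ 12.01 g/mol = 5.449 mol
H: 5.493 g ÷ 1.008 g/mol = 5.449 mol
O: 29.067 g ÷ 16.00 g/mol = 1.817 mol
Divide by the smallest (1.817 mol O): C 2.999, H 3.000, O 1.000
→ C3H3O

C3H3O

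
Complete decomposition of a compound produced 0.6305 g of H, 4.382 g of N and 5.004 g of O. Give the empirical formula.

H2NO

Moles — H: 0.6305 / 1.008 = 0.6255 mol; N: 4.382 / 14.01 = 0.3128 mol; O: 5.004 / 16.00 = 0.3127 mol
Divide by the smallest (0.3127 mol O): H 2.000, N 1.000, O 1.000
→ H2NO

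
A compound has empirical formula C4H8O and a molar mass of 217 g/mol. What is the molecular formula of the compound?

Empirical-formula mass = 72.10 g/mol
n = 217 / 72.10 = 3.01 ≈ 3
Molecular formula = (C4H8O)3 = C12H24O3

C12H24O3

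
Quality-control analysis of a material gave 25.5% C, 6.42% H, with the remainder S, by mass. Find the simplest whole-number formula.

CH3S

Assume 100 g: 25.5 g C, 6.42 g H, 68.08 g S.
C: 25.5 g ÷ 12.01 g/mol = 2.123 mol
H: 6.42 g ÷ 1.008 g/mol = 6.369 mol
S: 68.08 g ÷ 32.07 g/mol = 2.123 mol
Smallest is S at 2.123 mol; normalising gives C 1.000, H 3.000, S 1.000
→ CH3S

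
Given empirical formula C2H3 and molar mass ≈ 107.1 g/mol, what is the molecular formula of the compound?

C8H12

Empirical-formula mass = 27.04 g/mol
n = 107.1 / 27.04 = 3.96 ≈ 4
Molecular formula = (C2H3)4 = C8H12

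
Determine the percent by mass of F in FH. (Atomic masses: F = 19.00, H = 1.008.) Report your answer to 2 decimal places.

94.96%

Molar mass = 1(19.00) + 1(1.008) = 20.008 g/mol
Mass of F per mole = 1 × 19.00 = 19.000 g
% F = 19.000 / 20.008 × 100 = 94.96%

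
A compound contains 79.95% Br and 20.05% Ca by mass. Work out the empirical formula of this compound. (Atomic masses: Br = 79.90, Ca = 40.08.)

Assume 100 g: 79.95 g Br, 20.05 g Ca.
n(Br) = 79.95/79.90 = 1.001, n(Ca) = 20.05/40.08 = 0.5002
Ratios (÷ 0.5002): Br 2.000, Ca 1.000
→ Br2Ca

Br2Ca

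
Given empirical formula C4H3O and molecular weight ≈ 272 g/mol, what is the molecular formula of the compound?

Empirical-formula mass = 67.06 g/mol
n = 272 / 67.06 = 4.06 ≈ 4
Molecular formula = (C4H3O)4 = C16H12O4

C16H12O4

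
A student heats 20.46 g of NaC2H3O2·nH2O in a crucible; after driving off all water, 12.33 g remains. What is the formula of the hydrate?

NaC2H3O2·3H2O

Mass of water lost = 20.46 − 12.33 = 8.13 g → 8.13 / 18.02 = 0.4512 mol H2O
Molar mass of NaC2H3O2 = 82.03 g/mol → mol NaC2H3O2 = 12.33 / 82.03 = 0.1503
n = 0.4512 / 0.1503 = 3.00 ≈ 3 → NaC2H3O2·3H2O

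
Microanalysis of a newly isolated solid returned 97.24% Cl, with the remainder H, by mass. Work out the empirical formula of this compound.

ClH

Assume 100 g: 97.24 g Cl, 2.76 g H.
Moles — Cl: 97.24 / 35.45 = 2.743 mol; H: 2.76 / 1.008 = 2.738 mol
Smallest is H at 2.738 mol; normalising gives Cl 1.002, H 1.000
→ ClH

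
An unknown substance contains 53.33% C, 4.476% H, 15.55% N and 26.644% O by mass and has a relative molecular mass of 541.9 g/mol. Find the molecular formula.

Assume 100 g: 53.33 g C, 4.476 g H, 15.55 g N, 26.644 g O.
C: 53.33 g ÷ 12.01 g/mol = 4.44 mol
H: 4.476 g ÷ 1.008 g/mol = 4.44 mol
N: 15.55 g ÷ 14.01 g/mol = 1.11 mol
O: 26.644 g ÷ 16.00 g/mol = 1.665 mol
Divide by the smallest (1.11 mol N): C 4.001, H 4.001, N 1.000, O 1.500
×2: C 8.00, H 8.00, N 2.00, O 3.00 → C8H8N2O3
Empirical-formula mass = 180.16 g/mol
n = 541.9 / 180.16 = 3.01 ≈ 3
Molecular formula = (C8H8N2O3)×3 = C24H24N6O9

C24H24N6O9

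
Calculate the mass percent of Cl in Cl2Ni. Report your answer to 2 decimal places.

54.71%

Molar mass = 2(35.45) + 1(58.69) = 129.590 g/mol
Mass of Cl per mole = 2 × 35.45 = 70.900 g
% Cl = 70.900 / 129.590 × 100 = 54.71%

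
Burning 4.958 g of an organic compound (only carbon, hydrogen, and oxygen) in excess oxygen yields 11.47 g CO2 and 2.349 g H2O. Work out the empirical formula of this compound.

mol C = 11.47 / 44.01 = 0.2606; mass C = 0.2606 × 12.01 = 3.130 g
mol H = 2 × (2.349 / 18.02) = 0.2607; mass H = 0.2607 × 1.008 = 0.2628 g
mass O = 4.958 − (3.393) = 1.565 g → mol O = 0.09782
Smallest is O at 0.09782 mol; normalising gives C 2.664, H 2.665, O 1.000
Multiply by 3: C 7.99, H 8.00, O 3.00 → C8H8O3

C8H8O3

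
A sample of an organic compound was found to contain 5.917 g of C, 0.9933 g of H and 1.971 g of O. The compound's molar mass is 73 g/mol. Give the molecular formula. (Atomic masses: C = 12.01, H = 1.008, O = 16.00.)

C4H8O

n(C) = 5.917/12.01 = 0.4927, n(H) = 0.9933/1.008 = 0.9854, n(O) = 1.971/16.00 = 0.1232
Divide by the smallest (0.1232 mol O): C 3.999, H 7.999, O 1.000
Ratio ≈ 4:8:1, so the empirical formula is C4H8O
Empirical-formula mass = 72.10 g/mol
n = 73 / 72.10 = 1.01 ≈ 1
Molecular formula = empirical formula = C4H8O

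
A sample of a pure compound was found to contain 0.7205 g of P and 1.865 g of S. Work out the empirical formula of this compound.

P2S5

n(P) = 0.7205/30.97 = 0.02326, n(S) = 1.865/32.07 = 0.05815
Smallest is P at 0.02326 mol; normalising gives P 1.000, S 2.500
Multiply by 2: P 2.00, S 5.00 → P2S5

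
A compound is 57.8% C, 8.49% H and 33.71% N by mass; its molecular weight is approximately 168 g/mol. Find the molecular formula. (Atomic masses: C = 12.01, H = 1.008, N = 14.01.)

C8H14N4

Assume 100 g: 57.8 g C, 8.49 g H, 33.71 g N.
Moles — C: 57.8 / 12.01 = 4.813 mol; H: 8.49 / 1.008 = 8.423 mol; N: 33.71 / 14.01 = 2.406 mol
Ratios (÷ 2.406): C 2.000, H 3.500, N 1.000
×2: C 4.00, H 7.00, N 2.00 → C4H7N2
Empirical-formula mass = 83.12 g/mol
n = 168 / 83.12 = 2.02 ≈ 2
Molecular formula = (C4H7N2)×2 = C8H14N4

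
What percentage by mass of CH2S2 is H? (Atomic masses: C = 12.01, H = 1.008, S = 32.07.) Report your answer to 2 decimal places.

Molar mass = 1(12.01) + 2(1.008) + 2(32.07) = 78.166 g/mol
Mass of H per mole = 2 × 1.008 = 2.016 g
% H = 2.016 / 78.166 × 100 = 2.58%

2.58%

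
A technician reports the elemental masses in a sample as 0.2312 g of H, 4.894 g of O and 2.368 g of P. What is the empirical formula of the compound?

H3O4P

Moles — H: 0.2312 / 1.008 = 0.2294 mol; O: 4.894 / 16.00 = 0.3059 mol; P: 2.368 / 30.97 = 0.07646 mol
Divide by the smallest (0.07646 mol P): H 3.000, O 4.000, P 1.000
≈ 3:4:1 → H3O4P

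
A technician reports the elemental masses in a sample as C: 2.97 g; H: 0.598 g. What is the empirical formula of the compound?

C5H12

C: 2.97 g ÷ 12.01 g/mol = 0.2473 mol
H: 0.598 g ÷ 1.008 g/mol = 0.5933 mol
Ratios (÷ 0.2473): C 1.000, H 2.399
Scaling by 5: C 5.00, H 11.99 → C5H12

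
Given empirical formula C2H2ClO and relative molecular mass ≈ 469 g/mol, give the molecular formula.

Empirical-formula mass = 77.49 g/mol
n = 469 / 77.49 = 6.05 ≈ 6
Molecular formula = (C2H2ClO)6 = C12H12Cl6O6

C12H12Cl6O6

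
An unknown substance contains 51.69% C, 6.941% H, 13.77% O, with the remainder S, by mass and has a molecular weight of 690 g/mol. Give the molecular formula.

C30H48O6S6

Assume 100 g: 51.69 g C, 6.941 g H, 13.77 g O, 27.599 g S.
C: 51.69 g ÷ 12.01 g/mol = 4.304 mol
H: 6.941 g ÷ 1.008 g/mol = 6.886 mol
O: 13.77 g ÷ 16.00 g/mol = 0.8606 mol
S: 27.599 g ÷ 32.07 g/mol = 0.8606 mol
Ratios (÷ 0.8606): C 5.001, H 8.001, O 1.000, S 1.000
≈ 5:8:1:1 → C5H8OS
Empirical-formula mass = 116.18 g/mol
n = 690 / 116.18 = 5.94 ≈ 6
Molecular formula = (C5H8OS)×6 = C30H48O6S6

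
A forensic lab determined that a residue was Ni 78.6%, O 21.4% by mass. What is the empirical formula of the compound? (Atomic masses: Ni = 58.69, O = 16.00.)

Assume 100 g: 78.6 g Ni, 21.4 g O.
Moles — Ni: 78.6 / 58.69 = 1.339 mol; O: 21.4 / 16.00 = 1.337 mol
Divide by the smallest (1.337 mol O): Ni 1.001, O 1.000
→ NiO

NiO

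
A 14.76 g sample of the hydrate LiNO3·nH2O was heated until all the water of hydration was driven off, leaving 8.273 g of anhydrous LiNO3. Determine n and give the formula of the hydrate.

LiNO3·3H2O

Mass of water lost = 14.76 − 8.273 = 6.487 g → 6.487 / 18.02 = 0.36 mol H2O
Molar mass of LiNO3 = 68.95 g/mol → mol LiNO3 = 8.273 / 68.95 = 0.12
n = 0.36 / 0.12 = 3.00 ≈ 3 → LiNO3·3H2O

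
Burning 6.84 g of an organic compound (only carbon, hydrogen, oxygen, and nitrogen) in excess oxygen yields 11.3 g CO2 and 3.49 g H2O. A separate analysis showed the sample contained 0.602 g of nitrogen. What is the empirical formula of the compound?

mol C = 11.3 / 44.01 = 0.2568; mass C = 0.2568 × 12.01 = 3.084 g
mol H = 2 × (3.49 / 18.02) = 0.3873; mass H = 0.3873 × 1.008 = 0.3904 g
mol N = 0.602 / 14.01 = 0.04297
mass O = 6.84 − (4.076) = 2.764 g → mol O = 0.1727
Ratios (÷ 0.04297): C 5.975, H 9.015, N 1.000, O 4.020
≈ 6:9:1:4 → C6H9NO4

C6H9NO4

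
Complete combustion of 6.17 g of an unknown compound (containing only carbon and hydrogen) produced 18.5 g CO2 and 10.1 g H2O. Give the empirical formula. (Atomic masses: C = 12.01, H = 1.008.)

C3H8

mol C = 18.5 / 44.01 = 0.4204; mass C = 0.4204 × 12.01 = 5.049 g
mol H = 2 × (10.1 / 18.02) = 1.121; mass H = 1.121 × 1.008 = 1.130 g
Ratios (÷ 0.4204): C 1.000, H 2.667
Scaling by 3: C 3.00, H 8.00 → C3H8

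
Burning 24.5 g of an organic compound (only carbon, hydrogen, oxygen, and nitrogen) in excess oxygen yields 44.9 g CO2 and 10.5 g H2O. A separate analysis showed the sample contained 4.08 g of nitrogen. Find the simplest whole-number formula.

mol C = 44.9 / 44.01 = 1.020; mass C = 1.020 × 12.01 = 12.25 g
mol H = 2 × (10.5 / 18.02) = 1.165; mass H = 1.165 × 1.008 = 1.175 g
mol N = 4.08 / 14.01 = 0.2912
mass O = 24.5 − (17.51) = 6.992 g → mol O = 0.4370
Smallest is N at 0.2912 mol; normalising gives C 3.503, H 4.002, N 1.000, O 1.501
Multiply by 2: C 7.01, H 8.00, N 2.00, O 3.00 → C7H8N2O3

C7H8N2O3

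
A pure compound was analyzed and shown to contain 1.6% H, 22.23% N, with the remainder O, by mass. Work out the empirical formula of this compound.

Assume 100 g: 1.6 g H, 22.23 g N, 76.17 g O.
n(H) = 1.6/1.008 = 1.587, n(N) = 22.23/14.01 = 1.587, n(O) = 76.17/16.00 = 4.761
Smallest is N at 1.587 mol; normalising gives H 1.000, N 1.000, O 3.000
→ HNO3

HNO3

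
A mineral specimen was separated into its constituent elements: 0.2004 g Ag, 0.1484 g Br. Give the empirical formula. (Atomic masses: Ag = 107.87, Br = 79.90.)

Ag: 0.2004 g ÷ 107.87 g/mol = 0.001858 mol
Br: 0.1484 g ÷ 79.90 g/mol = 0.001857 mol
Divide by the smallest (0.001857 mol Br): Ag 1.000, Br 1.000
≈ 1:1 → AgBr

AgBr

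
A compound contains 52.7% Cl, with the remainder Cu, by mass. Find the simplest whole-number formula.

Cl2Cu

Assume 100 g: 52.7 g Cl, 47.3 g Cu.
n(Cl) = 52.7/35.45 = 1.487, n(Cu) = 47.3/63.55 = 0.7443
Smallest is Cu at 0.7443 mol; normalising gives Cl 1.997, Cu 1.000
→ Cl2Cu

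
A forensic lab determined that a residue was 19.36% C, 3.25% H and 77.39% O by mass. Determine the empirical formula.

CH2O3

Assume 100 g: 19.36 g C, 3.25 g H, 77.39 g O.
Moles — C: 19.36 / 12.01 = 1.612 mol; H: 3.25 / 1.008 = 3.224 mol; O: 77.39 / 16.00 = 4.837 mol
Smallest is C at 1.612 mol; normalising gives C 1.000, H 2.000, O 3.001
≈ 1:2:3 → CH2O3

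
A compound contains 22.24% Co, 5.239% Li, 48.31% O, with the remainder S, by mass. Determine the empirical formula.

CoLi2O8S2

Assume 100 g: 22.24 g Co, 5.239 g Li, 48.31 g O, 24.211 g S.
Co: 22.24 g ÷ 58.93 g/mol = 0.3774 mol
Li: 5.239 g ÷ 6.94 g/mol = 0.7549 mol
O: 48.31 g ÷ 16.00 g/mol = 3.019 mol
S: 24.211 g ÷ 32.07 g/mol = 0.7549 mol
Smallest is Co at 0.3774 mol; normalising gives Co 1.000, Li 2.000, O 8.001, S 2.000
Ratio ≈ 1:2:8:2, so the empirical formula is CoLi2O8S2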